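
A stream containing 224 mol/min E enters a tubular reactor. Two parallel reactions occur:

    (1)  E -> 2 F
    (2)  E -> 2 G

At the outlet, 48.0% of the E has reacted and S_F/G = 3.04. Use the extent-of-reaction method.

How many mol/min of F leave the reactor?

162 mol/min

Conversion of E: E consumed = 0.48 × 224 = 107.5 mol/min = 1ξ₁ + 1ξ₂.
Selectivity: 2ξ₁ / (2ξ₂) = 3.04 → ξ₁ = 3.04 ξ₂.
Substitute: (1·3.04 + 1) ξ₂ = 107.5 → ξ₂ = 26.61 mol/min, ξ₁ = 80.91 mol/min.
Outlet amounts (n = n₀ + Σ ν·ξ):
  E: 224 − 1(80.91) − 1(26.61) = 116.5
  F: 0 + 2(80.91) = 161.8
  G: 0 + 2(26.61) = 53.23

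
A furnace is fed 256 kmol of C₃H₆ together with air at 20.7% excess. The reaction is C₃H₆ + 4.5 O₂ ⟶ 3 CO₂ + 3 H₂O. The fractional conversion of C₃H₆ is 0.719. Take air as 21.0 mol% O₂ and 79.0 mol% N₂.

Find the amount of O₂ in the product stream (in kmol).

562 kmol

Stoichiometric O₂ = 4.5 × 256 = 1152 kmol; O₂ fed = 1152 × 1.207 = 1390 kmol.
N₂ fed = 1390 × 79/21 = 5231 kmol.
Fuel reacted = 0.719 × 256 → ξ = 184.1 kmol.
Outlet (n = n₀ + ν ξ):
  C₃H₆: 256 − 1(184.1) = 71.94
  O₂: 1390 − 4.5(184.1) = 562.2
  N₂: 5231 (inert)
  CO₂: 0 + 3(184.1) = 552.2
  H₂O: 0 + 3(184.1) = 552.2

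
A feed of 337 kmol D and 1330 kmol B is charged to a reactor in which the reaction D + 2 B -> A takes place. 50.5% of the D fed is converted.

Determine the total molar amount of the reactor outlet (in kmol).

1330 kmol

D reacted = 0.505 × 337 = 170.2 kmol; ν_D = −1, so ξ = 170.2/1 = 170.2 kmol.
Outlet amounts (n = n₀ + ν ξ):
  D: 337 − 1(170.2) = 166.8
  B: 1330 − 2(170.2) = 989.6
  A: 0 + 1(170.2) = 170.2
Total out = 166.8 + 989.6 + 170.2 = 1327 kmol.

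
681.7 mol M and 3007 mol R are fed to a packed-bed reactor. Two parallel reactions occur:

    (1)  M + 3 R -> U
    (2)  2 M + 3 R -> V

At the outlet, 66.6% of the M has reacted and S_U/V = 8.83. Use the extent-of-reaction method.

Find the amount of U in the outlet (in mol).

Conversion of M: M consumed = 0.666 × 681.7 = 454 mol = 1ξ₁ + 2ξ₂.
Selectivity: 1ξ₁ / (1ξ₂) = 8.83 → ξ₁ = 8.83 ξ₂.
Substitute: (1·8.83 + 2) ξ₂ = 454 → ξ₂ = 41.92 mol, ξ₁ = 370.2 mol.
Outlet amounts (n = n₀ + Σ ν·ξ):
  M: 681.7 − 1(370.2) − 2(41.92) = 227.7
  R: 3007 − 3(370.2) − 3(41.92) = 1771
  U: 0 + 1(370.2) = 370.2
  V: 0 + 1(41.92) = 41.92

370 mol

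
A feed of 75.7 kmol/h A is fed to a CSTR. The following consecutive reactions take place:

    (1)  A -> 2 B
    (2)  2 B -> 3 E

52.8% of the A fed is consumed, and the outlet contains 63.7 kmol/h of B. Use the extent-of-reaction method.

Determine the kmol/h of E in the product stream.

24.4 kmol/h

Conversion of A: A consumed = 1ξ₁ = 0.528 × 75.7 → ξ₁ = 39.97 kmol/h.
B balance: n_B = 0 + 2ξ₁ − 2ξ₂ = 63.7 → ξ₂ = (2·39.97 − 63.7)/2 = 8.12 kmol/h.
Outlet amounts (n = n₀ + Σ ν·ξ):
  A: 75.7 − 1(39.97) = 35.73
  B: 0 + 2(39.97) − 2(8.12) = 63.7
  E: 0 + 3(8.12) = 24.36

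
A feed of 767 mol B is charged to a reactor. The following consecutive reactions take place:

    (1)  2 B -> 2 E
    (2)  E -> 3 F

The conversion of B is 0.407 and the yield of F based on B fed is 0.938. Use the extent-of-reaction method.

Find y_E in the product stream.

Conversion of B: B consumed = 2ξ₁ = 0.407 × 767 → ξ₁ = 156.1 mol.
Yield of F: 3ξ₂ / 767 = 0.938 → ξ₂ = 239.8 mol.
Outlet amounts (n = n₀ + Σ ν·ξ):
  B: 767 − 2(156.1) = 454.8
  E: 0 + 2(156.1) − 1(239.8) = 72.35
  F: 0 + 3(239.8) = 719.4
Total out = 1247 mol; y_E = 72.35 / 1247 = 0.05804.

0.058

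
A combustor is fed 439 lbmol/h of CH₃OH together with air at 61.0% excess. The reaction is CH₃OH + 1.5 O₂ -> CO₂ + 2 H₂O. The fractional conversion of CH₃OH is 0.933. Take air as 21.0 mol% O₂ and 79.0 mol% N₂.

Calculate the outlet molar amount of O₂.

Stoichiometric O₂ = 1.5 × 439 = 658.5 lbmol/h; O₂ fed = 658.5 × 1.610 = 1060 lbmol/h.
N₂ fed = 1060 × 79/21 = 3988 lbmol/h.
Fuel reacted = 0.933 × 439 → ξ = 409.6 lbmol/h.
Outlet (n = n₀ + ν ξ):
  CH₃OH: 439 − 1(409.6) = 29.41
  O₂: 1060 − 1.5(409.6) = 445.8
  N₂: 3988 (inert)
  CO₂: 0 + 1(409.6) = 409.6
  H₂O: 0 + 2(409.6) = 819.2

446 lbmol/h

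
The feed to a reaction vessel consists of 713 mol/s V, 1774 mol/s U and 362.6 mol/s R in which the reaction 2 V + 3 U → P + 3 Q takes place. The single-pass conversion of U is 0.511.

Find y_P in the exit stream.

U reacted = 0.511 × 1774 = 906.5 mol/s; ν_U = −3, so ξ = 906.5/3 = 302.2 mol/s.
Outlet amounts (n = n₀ + ν ξ):
  V: 713 − 2(302.2) = 108.7
  U: 1774 − 3(302.2) = 867.5
  P: 0 + 1(302.2) = 302.2
  Q: 0 + 3(302.2) = 906.5
  R: 362.6 (inert)
Total out = 2547 mol/s; y_P = 302.2 / 2547 = 0.1186.

0.119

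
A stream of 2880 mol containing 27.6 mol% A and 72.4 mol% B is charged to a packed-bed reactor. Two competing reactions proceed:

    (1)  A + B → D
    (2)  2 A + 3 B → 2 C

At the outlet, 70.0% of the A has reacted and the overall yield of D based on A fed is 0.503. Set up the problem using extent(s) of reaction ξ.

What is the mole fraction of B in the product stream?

Yield of D: 1ξ₁ / 794.9 = 0.503 → ξ₁ = 399.8 mol.
Conversion of A: 1ξ₁ + 2ξ₂ = 0.7 × 794.9 = 556.4 → ξ₂ = 78.3 mol.
Outlet amounts (n = n₀ + Σ ν·ξ):
  A: 794.9 − 1(399.8) − 2(78.3) = 238.5
  B: 2085 − 1(399.8) − 3(78.3) = 1450
  D: 0 + 1(399.8) = 399.8
  C: 0 + 2(78.3) = 156.6
Total out = 2245 mol; y_B = 1450 / 2245 = 0.646.

0.646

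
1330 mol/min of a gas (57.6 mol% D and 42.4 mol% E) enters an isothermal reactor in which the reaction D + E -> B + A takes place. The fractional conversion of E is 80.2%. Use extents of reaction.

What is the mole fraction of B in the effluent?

E reacted = 0.802 × 563.9 = 452.3 mol/min; ν_E = −1, so ξ = 452.3/1 = 452.3 mol/min.
Outlet amounts (n = n₀ + ν ξ):
  D: 766.1 − 1(452.3) = 313.8
  E: 563.9 − 1(452.3) = 111.7
  B: 0 + 1(452.3) = 452.3
  A: 0 + 1(452.3) = 452.3
Total out = 1330 mol/min; y_B = 452.3 / 1330 = 0.34.

0.34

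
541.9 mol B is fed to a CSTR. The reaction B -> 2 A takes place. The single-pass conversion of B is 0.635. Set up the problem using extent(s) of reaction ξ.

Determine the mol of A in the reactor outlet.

B reacted = 0.635 × 541.9 = 344.1 mol; ν_B = −1, so ξ = 344.1/1 = 344.1 mol.
Outlet amounts (n = n₀ + ν ξ):
  B: 541.9 − 1(344.1) = 197.8
  A: 0 + 2(344.1) = 688.2

688 mol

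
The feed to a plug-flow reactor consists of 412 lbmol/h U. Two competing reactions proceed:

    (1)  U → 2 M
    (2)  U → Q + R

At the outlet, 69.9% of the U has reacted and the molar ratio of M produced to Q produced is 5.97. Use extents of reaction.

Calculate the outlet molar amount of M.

Conversion of U: U consumed = 0.699 × 412 = 288 lbmol/h = 1ξ₁ + 1ξ₂.
Selectivity: 2ξ₁ / (1ξ₂) = 5.97 → ξ₁ = 2.985 ξ₂.
Substitute: (1·2.985 + 1) ξ₂ = 288 → ξ₂ = 72.27 lbmol/h, ξ₁ = 215.7 lbmol/h.
Outlet amounts (n = n₀ + Σ ν·ξ):
  U: 412 − 1(215.7) − 1(72.27) = 124
  M: 0 + 2(215.7) = 431.4
  Q: 0 + 1(72.27) = 72.27
  R: 0 + 1(72.27) = 72.27

431 lbmol/h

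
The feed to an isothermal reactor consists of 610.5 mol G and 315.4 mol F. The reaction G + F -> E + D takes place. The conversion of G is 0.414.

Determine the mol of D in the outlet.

253 mol

G reacted = 0.414 × 610.5 = 252.7 mol; ν_G = −1, so ξ = 252.7/1 = 252.7 mol.
Outlet amounts (n = n₀ + ν ξ):
  G: 610.5 − 1(252.7) = 357.8
  F: 315.4 − 1(252.7) = 62.65
  E: 0 + 1(252.7) = 252.7
  D: 0 + 1(252.7) = 252.7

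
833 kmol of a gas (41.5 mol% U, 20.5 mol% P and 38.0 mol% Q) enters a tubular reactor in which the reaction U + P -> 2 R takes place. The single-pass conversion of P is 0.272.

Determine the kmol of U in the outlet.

299 kmol

P reacted = 0.272 × 170.8 = 46.45 kmol; ν_P = −1, so ξ = 46.45/1 = 46.45 kmol.
Outlet amounts (n = n₀ + ν ξ):
  U: 345.7 − 1(46.45) = 299.2
  P: 170.8 − 1(46.45) = 124.3
  R: 0 + 2(46.45) = 92.9
  Q: 316.5 (inert)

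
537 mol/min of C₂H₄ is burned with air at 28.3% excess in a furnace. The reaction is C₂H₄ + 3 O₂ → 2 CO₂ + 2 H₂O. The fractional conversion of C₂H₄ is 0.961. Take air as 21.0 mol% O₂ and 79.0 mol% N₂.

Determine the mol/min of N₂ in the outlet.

Stoichiometric O₂ = 3 × 537 = 1611 mol/min; O₂ fed = 1611 × 1.283 = 2067 mol/min.
N₂ fed = 2067 × 79/21 = 7776 mol/min.
Fuel reacted = 0.961 × 537 → ξ = 516.1 mol/min.
Outlet (n = n₀ + ν ξ):
  C₂H₄: 537 − 1(516.1) = 20.94
  O₂: 2067 − 3(516.1) = 518.7
  N₂: 7776 (inert)
  CO₂: 0 + 2(516.1) = 1032
  H₂O: 0 + 2(516.1) = 1032

7780 mol/min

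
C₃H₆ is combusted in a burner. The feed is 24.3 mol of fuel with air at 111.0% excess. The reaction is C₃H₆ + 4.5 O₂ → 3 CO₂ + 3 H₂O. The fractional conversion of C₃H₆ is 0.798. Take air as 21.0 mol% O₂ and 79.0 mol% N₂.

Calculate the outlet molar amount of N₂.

Stoichiometric O₂ = 4.5 × 24.3 = 109.4 mol; O₂ fed = 109.4 × 2.110 = 230.7 mol.
N₂ fed = 230.7 × 79/21 = 868 mol.
Fuel reacted = 0.798 × 24.3 → ξ = 19.39 mol.
Outlet (n = n₀ + ν ξ):
  C₃H₆: 24.3 − 1(19.39) = 4.909
  O₂: 230.7 − 4.5(19.39) = 143.5
  N₂: 868 (inert)
  CO₂: 0 + 3(19.39) = 58.17
  H₂O: 0 + 3(19.39) = 58.17

868 mol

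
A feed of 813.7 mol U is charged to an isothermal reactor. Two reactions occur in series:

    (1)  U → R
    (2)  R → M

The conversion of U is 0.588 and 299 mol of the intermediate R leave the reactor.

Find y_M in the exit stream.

Conversion of U: U consumed = 1ξ₁ = 0.588 × 813.7 → ξ₁ = 478.5 mol.
R balance: n_R = 0 + 1ξ₁ − 1ξ₂ = 299 → ξ₂ = (1·478.5 − 299)/1 = 179.5 mol.
Outlet amounts (n = n₀ + Σ ν·ξ):
  U: 813.7 − 1(478.5) = 335.2
  R: 0 + 1(478.5) − 1(179.5) = 299
  M: 0 + 1(179.5) = 179.5
Total out = 813.7 mol; y_M = 179.5 / 813.7 = 0.2205.

0.221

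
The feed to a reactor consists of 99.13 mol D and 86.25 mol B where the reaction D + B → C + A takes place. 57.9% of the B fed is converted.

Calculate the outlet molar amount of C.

49.9 mol

B reacted = 0.579 × 86.25 = 49.94 mol; ν_B = −1, so ξ = 49.94/1 = 49.94 mol.
Outlet amounts (n = n₀ + ν ξ):
  D: 99.13 − 1(49.94) = 49.19
  B: 86.25 − 1(49.94) = 36.31
  C: 0 + 1(49.94) = 49.94
  A: 0 + 1(49.94) = 49.94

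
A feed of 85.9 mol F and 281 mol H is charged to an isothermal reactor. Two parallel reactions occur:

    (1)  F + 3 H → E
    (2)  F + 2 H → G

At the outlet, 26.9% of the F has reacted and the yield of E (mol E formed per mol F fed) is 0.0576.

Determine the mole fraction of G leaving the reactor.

0.0575

Yield of E: 1ξ₁ / 85.9 = 0.0576 → ξ₁ = 4.948 mol.
Conversion of F: 1ξ₁ + 1ξ₂ = 0.269 × 85.9 = 23.11 → ξ₂ = 18.16 mol.
Outlet amounts (n = n₀ + Σ ν·ξ):
  F: 85.9 − 1(4.948) − 1(18.16) = 62.79
  H: 281 − 3(4.948) − 2(18.16) = 229.8
  E: 0 + 1(4.948) = 4.948
  G: 0 + 1(18.16) = 18.16
Total out = 315.7 mol; y_G = 18.16 / 315.7 = 0.05751.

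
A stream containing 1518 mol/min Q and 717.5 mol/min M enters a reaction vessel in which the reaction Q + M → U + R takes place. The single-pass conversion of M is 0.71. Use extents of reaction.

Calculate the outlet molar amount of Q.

M reacted = 0.71 × 717.5 = 509.4 mol/min; ν_M = −1, so ξ = 509.4/1 = 509.4 mol/min.
Outlet amounts (n = n₀ + ν ξ):
  Q: 1518 − 1(509.4) = 1009
  M: 717.5 − 1(509.4) = 208.1
  U: 0 + 1(509.4) = 509.4
  R: 0 + 1(509.4) = 509.4

1010 mol/min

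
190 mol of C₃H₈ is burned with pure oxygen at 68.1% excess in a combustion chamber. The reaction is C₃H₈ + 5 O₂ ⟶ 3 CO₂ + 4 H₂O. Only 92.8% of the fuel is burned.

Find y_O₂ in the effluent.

0.364

Stoichiometric O₂ = 5 × 190 = 950 mol; O₂ fed = 950 × 1.681 = 1597 mol.
Fuel reacted = 0.928 × 190 → ξ = 176.3 mol.
Outlet (n = n₀ + ν ξ):
  C₃H₈: 190 − 1(176.3) = 13.68
  O₂: 1597 − 5(176.3) = 715.3
  CO₂: 0 + 3(176.3) = 529
  H₂O: 0 + 4(176.3) = 705.3
Total out = 1963 mol; y_O₂ = 715.3 / 1963 = 0.3644.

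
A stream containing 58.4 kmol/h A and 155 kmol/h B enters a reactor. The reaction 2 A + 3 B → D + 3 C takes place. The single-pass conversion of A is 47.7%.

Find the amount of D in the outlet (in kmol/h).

A reacted = 0.477 × 58.4 = 27.86 kmol/h; ν_A = −2, so ξ = 27.86/2 = 13.93 kmol/h.
Outlet amounts (n = n₀ + ν ξ):
  A: 58.4 − 2(13.93) = 30.54
  B: 155 − 3(13.93) = 113.2
  D: 0 + 1(13.93) = 13.93
  C: 0 + 3(13.93) = 41.79

13.9 kmol/h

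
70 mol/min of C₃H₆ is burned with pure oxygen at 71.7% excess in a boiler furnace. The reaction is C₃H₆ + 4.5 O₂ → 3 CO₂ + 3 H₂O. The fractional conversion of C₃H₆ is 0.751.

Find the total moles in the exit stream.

Stoichiometric O₂ = 4.5 × 70 = 315 mol/min; O₂ fed = 315 × 1.717 = 540.9 mol/min.
Fuel reacted = 0.751 × 70 → ξ = 52.57 mol/min.
Outlet (n = n₀ + ν ξ):
  C₃H₆: 70 − 1(52.57) = 17.43
  O₂: 540.9 − 4.5(52.57) = 304.3
  CO₂: 0 + 3(52.57) = 157.7
  H₂O: 0 + 3(52.57) = 157.7
Total out = 17.43 + 304.3 + 157.7 + 157.7 = 637.1 mol/min.

637 mol/min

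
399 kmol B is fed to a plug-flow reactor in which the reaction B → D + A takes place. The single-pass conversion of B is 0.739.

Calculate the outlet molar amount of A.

295 kmol

B reacted = 0.739 × 399 = 294.9 kmol; ν_B = −1, so ξ = 294.9/1 = 294.9 kmol.
Outlet amounts (n = n₀ + ν ξ):
  B: 399 − 1(294.9) = 104.1
  D: 0 + 1(294.9) = 294.9
  A: 0 + 1(294.9) = 294.9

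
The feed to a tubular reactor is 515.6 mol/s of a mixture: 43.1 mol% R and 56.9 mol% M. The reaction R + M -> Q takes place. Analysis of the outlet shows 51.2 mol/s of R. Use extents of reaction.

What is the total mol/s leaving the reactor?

345 mol/s

For R: n = n₀ − 1ξ → 51.2 = 222.2 − 1ξ, giving ξ = 171 mol/s.
Outlet amounts (n = n₀ + ν ξ):
  R: 222.2 − 1(171) = 51.2
  M: 293.4 − 1(171) = 122.4
  Q: 0 + 1(171) = 171
Total out = 51.2 + 122.4 + 171 = 344.6 mol/s.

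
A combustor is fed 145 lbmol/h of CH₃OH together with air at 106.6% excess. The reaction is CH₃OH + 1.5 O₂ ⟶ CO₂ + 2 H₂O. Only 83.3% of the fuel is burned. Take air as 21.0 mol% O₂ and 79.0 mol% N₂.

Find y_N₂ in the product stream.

Stoichiometric O₂ = 1.5 × 145 = 217.5 lbmol/h; O₂ fed = 217.5 × 2.066 = 449.4 lbmol/h.
N₂ fed = 449.4 × 79/21 = 1690 lbmol/h.
Fuel reacted = 0.833 × 145 → ξ = 120.8 lbmol/h.
Outlet (n = n₀ + ν ξ):
  CH₃OH: 145 − 1(120.8) = 24.22
  O₂: 449.4 − 1.5(120.8) = 268.2
  N₂: 1690 (inert)
  CO₂: 0 + 1(120.8) = 120.8
  H₂O: 0 + 2(120.8) = 241.6
Total out = 2345 lbmol/h; y_N₂ = 1690 / 2345 = 0.7208.

0.721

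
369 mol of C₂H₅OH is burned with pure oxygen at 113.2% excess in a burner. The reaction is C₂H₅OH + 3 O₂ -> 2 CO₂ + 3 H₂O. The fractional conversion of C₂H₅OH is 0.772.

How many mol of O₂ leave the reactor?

1510 mol

Stoichiometric O₂ = 3 × 369 = 1107 mol; O₂ fed = 1107 × 2.132 = 2360 mol.
Fuel reacted = 0.772 × 369 → ξ = 284.9 mol.
Outlet (n = n₀ + ν ξ):
  C₂H₅OH: 369 − 1(284.9) = 84.13
  O₂: 2360 − 3(284.9) = 1506
  CO₂: 0 + 2(284.9) = 569.7
  H₂O: 0 + 3(284.9) = 854.6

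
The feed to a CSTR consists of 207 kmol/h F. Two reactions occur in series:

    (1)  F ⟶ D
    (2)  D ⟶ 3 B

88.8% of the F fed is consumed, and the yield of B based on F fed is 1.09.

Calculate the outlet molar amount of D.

109 kmol/h

Conversion of F: F consumed = 1ξ₁ = 0.888 × 207 → ξ₁ = 183.8 kmol/h.
Yield of B: 3ξ₂ / 207 = 1.09 → ξ₂ = 75.21 kmol/h.
Outlet amounts (n = n₀ + Σ ν·ξ):
  F: 207 − 1(183.8) = 23.18
  D: 0 + 1(183.8) − 1(75.21) = 108.6
  B: 0 + 3(75.21) = 225.6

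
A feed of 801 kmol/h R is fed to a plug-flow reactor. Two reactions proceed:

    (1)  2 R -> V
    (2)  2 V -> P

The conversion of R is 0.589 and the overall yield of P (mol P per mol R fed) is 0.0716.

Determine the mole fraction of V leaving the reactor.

0.239

Conversion of R: R consumed = 2ξ₁ = 0.589 × 801 → ξ₁ = 235.9 kmol/h.
Yield of P: 1ξ₂ / 801 = 0.0716 → ξ₂ = 57.35 kmol/h.
Outlet amounts (n = n₀ + Σ ν·ξ):
  R: 801 − 2(235.9) = 329.2
  V: 0 + 1(235.9) − 2(57.35) = 121.2
  P: 0 + 1(57.35) = 57.35
Total out = 507.8 kmol/h; y_V = 121.2 / 507.8 = 0.2387.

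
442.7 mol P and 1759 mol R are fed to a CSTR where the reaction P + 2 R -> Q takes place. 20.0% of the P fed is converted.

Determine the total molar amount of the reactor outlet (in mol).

P reacted = 0.2 × 442.7 = 88.54 mol; ν_P = −1, so ξ = 88.54/1 = 88.54 mol.
Outlet amounts (n = n₀ + ν ξ):
  P: 442.7 − 1(88.54) = 354.2
  R: 1759 − 2(88.54) = 1582
  Q: 0 + 1(88.54) = 88.54
Total out = 354.2 + 1582 + 88.54 = 2025 mol.

2020 mol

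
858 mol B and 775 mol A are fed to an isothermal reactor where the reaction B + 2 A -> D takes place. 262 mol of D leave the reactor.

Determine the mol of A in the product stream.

For D: n = n₀ + 1ξ → 262 = 0 + 1ξ, giving ξ = 262 mol.
Outlet amounts (n = n₀ + ν ξ):
  B: 858 − 1(262) = 596
  A: 775 − 2(262) = 251
  D: 0 + 1(262) = 262

251 mol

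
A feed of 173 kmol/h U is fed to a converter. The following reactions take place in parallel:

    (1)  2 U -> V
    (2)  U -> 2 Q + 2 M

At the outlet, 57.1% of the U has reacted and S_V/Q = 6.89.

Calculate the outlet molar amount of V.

Conversion of U: U consumed = 0.571 × 173 = 98.78 kmol/h = 2ξ₁ + 1ξ₂.
Selectivity: 1ξ₁ / (2ξ₂) = 6.89 → ξ₁ = 13.78 ξ₂.
Substitute: (2·13.78 + 1) ξ₂ = 98.78 → ξ₂ = 3.459 kmol/h, ξ₁ = 47.66 kmol/h.
Outlet amounts (n = n₀ + Σ ν·ξ):
  U: 173 − 2(47.66) − 1(3.459) = 74.22
  V: 0 + 1(47.66) = 47.66
  Q: 0 + 2(3.459) = 6.918
  M: 0 + 2(3.459) = 6.918

47.7 kmol/h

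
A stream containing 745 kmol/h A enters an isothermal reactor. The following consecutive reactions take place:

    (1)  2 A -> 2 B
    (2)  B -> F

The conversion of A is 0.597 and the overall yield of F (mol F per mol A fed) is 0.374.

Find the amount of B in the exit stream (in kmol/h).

Conversion of A: A consumed = 2ξ₁ = 0.597 × 745 → ξ₁ = 222.4 kmol/h.
Yield of F: 1ξ₂ / 745 = 0.374 → ξ₂ = 278.6 kmol/h.
Outlet amounts (n = n₀ + Σ ν·ξ):
  A: 745 − 2(222.4) = 300.2
  B: 0 + 2(222.4) − 1(278.6) = 166.1
  F: 0 + 1(278.6) = 278.6

166 kmol/h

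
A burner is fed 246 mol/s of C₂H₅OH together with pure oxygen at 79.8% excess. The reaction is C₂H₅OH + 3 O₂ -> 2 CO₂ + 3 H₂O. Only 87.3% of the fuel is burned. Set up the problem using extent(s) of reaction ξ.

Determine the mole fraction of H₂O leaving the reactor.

Stoichiometric O₂ = 3 × 246 = 738 mol/s; O₂ fed = 738 × 1.798 = 1327 mol/s.
Fuel reacted = 0.873 × 246 → ξ = 214.8 mol/s.
Outlet (n = n₀ + ν ξ):
  C₂H₅OH: 246 − 1(214.8) = 31.24
  O₂: 1327 − 3(214.8) = 682.6
  CO₂: 0 + 2(214.8) = 429.5
  H₂O: 0 + 3(214.8) = 644.3
Total out = 1788 mol/s; y_H₂O = 644.3 / 1788 = 0.3604.

0.36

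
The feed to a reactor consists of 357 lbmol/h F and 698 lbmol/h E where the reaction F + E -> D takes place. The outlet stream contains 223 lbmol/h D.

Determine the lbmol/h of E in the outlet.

475 lbmol/h

For D: n = n₀ + 1ξ → 223 = 0 + 1ξ, giving ξ = 223 lbmol/h.
Outlet amounts (n = n₀ + ν ξ):
  F: 357 − 1(223) = 134
  E: 698 − 1(223) = 475
  D: 0 + 1(223) = 223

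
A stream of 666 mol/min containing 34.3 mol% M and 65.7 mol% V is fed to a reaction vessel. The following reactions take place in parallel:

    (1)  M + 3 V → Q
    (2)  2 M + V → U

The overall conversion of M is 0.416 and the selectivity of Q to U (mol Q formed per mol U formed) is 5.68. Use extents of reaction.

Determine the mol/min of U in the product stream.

Conversion of M: M consumed = 0.416 × 228.4 = 95.03 mol/min = 1ξ₁ + 2ξ₂.
Selectivity: 1ξ₁ / (1ξ₂) = 5.68 → ξ₁ = 5.68 ξ₂.
Substitute: (1·5.68 + 2) ξ₂ = 95.03 → ξ₂ = 12.37 mol/min, ξ₁ = 70.28 mol/min.
Outlet amounts (n = n₀ + Σ ν·ξ):
  M: 228.4 − 1(70.28) − 2(12.37) = 133.4
  V: 437.6 − 3(70.28) − 1(12.37) = 214.3
  Q: 0 + 1(70.28) = 70.28
  U: 0 + 1(12.37) = 12.37

12.4 mol/min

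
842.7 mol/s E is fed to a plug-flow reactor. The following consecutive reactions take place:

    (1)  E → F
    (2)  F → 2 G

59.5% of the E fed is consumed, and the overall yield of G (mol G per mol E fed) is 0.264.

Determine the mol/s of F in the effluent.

390 mol/s

Conversion of E: E consumed = 1ξ₁ = 0.595 × 842.7 → ξ₁ = 501.4 mol/s.
Yield of G: 2ξ₂ / 842.7 = 0.264 → ξ₂ = 111.2 mol/s.
Outlet amounts (n = n₀ + Σ ν·ξ):
  E: 842.7 − 1(501.4) = 341.3
  F: 0 + 1(501.4) − 1(111.2) = 390.2
  G: 0 + 2(111.2) = 222.5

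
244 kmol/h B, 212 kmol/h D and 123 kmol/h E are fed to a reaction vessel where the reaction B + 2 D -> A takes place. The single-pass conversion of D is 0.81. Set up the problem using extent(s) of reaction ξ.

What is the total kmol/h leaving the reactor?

407 kmol/h

D reacted = 0.81 × 212 = 171.7 kmol/h; ν_D = −2, so ξ = 171.7/2 = 85.86 kmol/h.
Outlet amounts (n = n₀ + ν ξ):
  B: 244 − 1(85.86) = 158.1
  D: 212 − 2(85.86) = 40.28
  A: 0 + 1(85.86) = 85.86
  E: 123 (inert)
Total out = 158.1 + 40.28 + 85.86 + 123 = 407.3 kmol/h.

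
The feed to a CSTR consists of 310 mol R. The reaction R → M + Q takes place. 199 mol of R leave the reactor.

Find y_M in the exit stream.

0.264

For R: n = n₀ − 1ξ → 199 = 310 − 1ξ, giving ξ = 111 mol.
Outlet amounts (n = n₀ + ν ξ):
  R: 310 − 1(111) = 199
  M: 0 + 1(111) = 111
  Q: 0 + 1(111) = 111
Total out = 421 mol; y_M = 111 / 421 = 0.2637.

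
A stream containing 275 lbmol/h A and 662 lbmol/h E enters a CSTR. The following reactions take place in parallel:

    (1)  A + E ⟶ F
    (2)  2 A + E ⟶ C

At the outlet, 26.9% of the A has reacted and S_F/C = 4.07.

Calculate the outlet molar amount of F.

49.6 lbmol/h

Conversion of A: A consumed = 0.269 × 275 = 73.98 lbmol/h = 1ξ₁ + 2ξ₂.
Selectivity: 1ξ₁ / (1ξ₂) = 4.07 → ξ₁ = 4.07 ξ₂.
Substitute: (1·4.07 + 2) ξ₂ = 73.98 → ξ₂ = 12.19 lbmol/h, ξ₁ = 49.6 lbmol/h.
Outlet amounts (n = n₀ + Σ ν·ξ):
  A: 275 − 1(49.6) − 2(12.19) = 201
  E: 662 − 1(49.6) − 1(12.19) = 600.2
  F: 0 + 1(49.6) = 49.6
  C: 0 + 1(12.19) = 12.19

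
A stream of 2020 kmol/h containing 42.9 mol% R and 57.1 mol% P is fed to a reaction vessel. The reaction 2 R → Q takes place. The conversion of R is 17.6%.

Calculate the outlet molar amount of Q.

R reacted = 0.176 × 866.6 = 152.5 kmol/h; ν_R = −2, so ξ = 152.5/2 = 76.26 kmol/h.
Outlet amounts (n = n₀ + ν ξ):
  R: 866.6 − 2(76.26) = 714.1
  Q: 0 + 1(76.26) = 76.26
  P: 1153 (inert)

76.3 kmol/h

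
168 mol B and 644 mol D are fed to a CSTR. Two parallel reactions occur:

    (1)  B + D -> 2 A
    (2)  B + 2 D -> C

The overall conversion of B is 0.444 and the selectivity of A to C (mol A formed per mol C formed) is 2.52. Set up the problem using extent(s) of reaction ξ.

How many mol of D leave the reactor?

536 mol

Conversion of B: B consumed = 0.444 × 168 = 74.59 mol = 1ξ₁ + 1ξ₂.
Selectivity: 2ξ₁ / (1ξ₂) = 2.52 → ξ₁ = 1.26 ξ₂.
Substitute: (1·1.26 + 1) ξ₂ = 74.59 → ξ₂ = 33.01 mol, ξ₁ = 41.59 mol.
Outlet amounts (n = n₀ + Σ ν·ξ):
  B: 168 − 1(41.59) − 1(33.01) = 93.41
  D: 644 − 1(41.59) − 2(33.01) = 536.4
  A: 0 + 2(41.59) = 83.17
  C: 0 + 1(33.01) = 33.01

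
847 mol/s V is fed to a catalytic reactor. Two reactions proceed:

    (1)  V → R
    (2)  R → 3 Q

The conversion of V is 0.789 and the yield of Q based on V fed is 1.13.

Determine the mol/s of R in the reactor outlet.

Conversion of V: V consumed = 1ξ₁ = 0.789 × 847 → ξ₁ = 668.3 mol/s.
Yield of Q: 3ξ₂ / 847 = 1.13 → ξ₂ = 319 mol/s.
Outlet amounts (n = n₀ + Σ ν·ξ):
  V: 847 − 1(668.3) = 178.7
  R: 0 + 1(668.3) − 1(319) = 349.2
  Q: 0 + 3(319) = 957.1

349 mol/s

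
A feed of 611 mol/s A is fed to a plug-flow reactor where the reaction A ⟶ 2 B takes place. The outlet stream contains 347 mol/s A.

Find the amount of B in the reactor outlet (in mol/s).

528 mol/s

For A: n = n₀ − 1ξ → 347 = 611 − 1ξ, giving ξ = 264 mol/s.
Outlet amounts (n = n₀ + ν ξ):
  A: 611 − 1(264) = 347
  B: 0 + 2(264) = 528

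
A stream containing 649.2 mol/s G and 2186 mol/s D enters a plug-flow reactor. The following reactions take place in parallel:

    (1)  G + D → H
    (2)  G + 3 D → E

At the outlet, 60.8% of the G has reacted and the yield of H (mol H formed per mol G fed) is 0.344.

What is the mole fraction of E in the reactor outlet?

Yield of H: 1ξ₁ / 649.2 = 0.344 → ξ₁ = 223.3 mol/s.
Conversion of G: 1ξ₁ + 1ξ₂ = 0.608 × 649.2 = 394.7 → ξ₂ = 171.4 mol/s.
Outlet amounts (n = n₀ + Σ ν·ξ):
  G: 649.2 − 1(223.3) − 1(171.4) = 254.5
  D: 2186 − 1(223.3) − 3(171.4) = 1449
  H: 0 + 1(223.3) = 223.3
  E: 0 + 1(171.4) = 171.4
Total out = 2098 mol/s; y_E = 171.4 / 2098 = 0.0817.

0.0817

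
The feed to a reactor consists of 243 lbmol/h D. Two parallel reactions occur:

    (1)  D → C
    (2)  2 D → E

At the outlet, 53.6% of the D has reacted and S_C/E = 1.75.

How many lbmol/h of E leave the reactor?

Conversion of D: D consumed = 0.536 × 243 = 130.2 lbmol/h = 1ξ₁ + 2ξ₂.
Selectivity: 1ξ₁ / (1ξ₂) = 1.75 → ξ₁ = 1.75 ξ₂.
Substitute: (1·1.75 + 2) ξ₂ = 130.2 → ξ₂ = 34.73 lbmol/h, ξ₁ = 60.78 lbmol/h.
Outlet amounts (n = n₀ + Σ ν·ξ):
  D: 243 − 1(60.78) − 2(34.73) = 112.8
  C: 0 + 1(60.78) = 60.78
  E: 0 + 1(34.73) = 34.73

34.7 lbmol/h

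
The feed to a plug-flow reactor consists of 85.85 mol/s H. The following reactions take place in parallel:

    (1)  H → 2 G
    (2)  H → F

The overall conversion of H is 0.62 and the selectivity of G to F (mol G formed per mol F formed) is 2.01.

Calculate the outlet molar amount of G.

Conversion of H: H consumed = 0.62 × 85.85 = 53.23 mol/s = 1ξ₁ + 1ξ₂.
Selectivity: 2ξ₁ / (1ξ₂) = 2.01 → ξ₁ = 1.005 ξ₂.
Substitute: (1·1.005 + 1) ξ₂ = 53.23 → ξ₂ = 26.55 mol/s, ξ₁ = 26.68 mol/s.
Outlet amounts (n = n₀ + Σ ν·ξ):
  H: 85.85 − 1(26.68) − 1(26.55) = 32.62
  G: 0 + 2(26.68) = 53.36
  F: 0 + 1(26.55) = 26.55

53.4 mol/s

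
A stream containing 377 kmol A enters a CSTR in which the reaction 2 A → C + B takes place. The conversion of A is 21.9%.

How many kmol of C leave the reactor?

41.3 kmol

A reacted = 0.219 × 377 = 82.56 kmol; ν_A = −2, so ξ = 82.56/2 = 41.28 kmol.
Outlet amounts (n = n₀ + ν ξ):
  A: 377 − 2(41.28) = 294.4
  C: 0 + 1(41.28) = 41.28
  B: 0 + 1(41.28) = 41.28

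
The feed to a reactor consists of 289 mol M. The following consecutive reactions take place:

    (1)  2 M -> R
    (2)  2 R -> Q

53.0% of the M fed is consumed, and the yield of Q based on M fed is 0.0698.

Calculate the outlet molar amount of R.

36.2 mol

Conversion of M: M consumed = 2ξ₁ = 0.53 × 289 → ξ₁ = 76.59 mol.
Yield of Q: 1ξ₂ / 289 = 0.0698 → ξ₂ = 20.17 mol.
Outlet amounts (n = n₀ + Σ ν·ξ):
  M: 289 − 2(76.59) = 135.8
  R: 0 + 1(76.59) − 2(20.17) = 36.24
  Q: 0 + 1(20.17) = 20.17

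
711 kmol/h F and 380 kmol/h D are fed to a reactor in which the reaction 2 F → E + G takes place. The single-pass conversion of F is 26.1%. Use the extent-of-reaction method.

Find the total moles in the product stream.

1090 kmol/h

F reacted = 0.261 × 711 = 185.6 kmol/h; ν_F = −2, so ξ = 185.6/2 = 92.79 kmol/h.
Outlet amounts (n = n₀ + ν ξ):
  F: 711 − 2(92.79) = 525.4
  E: 0 + 1(92.79) = 92.79
  G: 0 + 1(92.79) = 92.79
  D: 380 (inert)
Total out = 525.4 + 92.79 + 92.79 + 380 = 1091 kmol/h.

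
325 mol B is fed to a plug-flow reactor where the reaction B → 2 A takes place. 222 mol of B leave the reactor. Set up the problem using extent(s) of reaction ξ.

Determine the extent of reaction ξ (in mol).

ξ = 103 mol

For B: n = n₀ − 1ξ → 222 = 325 − 1ξ, giving ξ = 103 mol.
Outlet amounts (n = n₀ + ν ξ):
  B: 325 − 1(103) = 222
  A: 0 + 2(103) = 206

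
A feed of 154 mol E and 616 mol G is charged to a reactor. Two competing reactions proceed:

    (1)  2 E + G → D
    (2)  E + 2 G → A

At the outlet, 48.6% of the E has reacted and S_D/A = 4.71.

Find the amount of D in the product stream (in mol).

33.8 mol

Conversion of E: E consumed = 0.486 × 154 = 74.84 mol = 2ξ₁ + 1ξ₂.
Selectivity: 1ξ₁ / (1ξ₂) = 4.71 → ξ₁ = 4.71 ξ₂.
Substitute: (2·4.71 + 1) ξ₂ = 74.84 → ξ₂ = 7.183 mol, ξ₁ = 33.83 mol.
Outlet amounts (n = n₀ + Σ ν·ξ):
  E: 154 − 2(33.83) − 1(7.183) = 79.16
  G: 616 − 1(33.83) − 2(7.183) = 567.8
  D: 0 + 1(33.83) = 33.83
  A: 0 + 1(7.183) = 7.183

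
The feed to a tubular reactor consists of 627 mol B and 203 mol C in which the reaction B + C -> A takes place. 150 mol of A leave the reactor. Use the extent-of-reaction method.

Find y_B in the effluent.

For A: n = n₀ + 1ξ → 150 = 0 + 1ξ, giving ξ = 150 mol.
Outlet amounts (n = n₀ + ν ξ):
  B: 627 − 1(150) = 477
  C: 203 − 1(150) = 53
  A: 0 + 1(150) = 150
Total out = 680 mol; y_B = 477 / 680 = 0.7015.

0.701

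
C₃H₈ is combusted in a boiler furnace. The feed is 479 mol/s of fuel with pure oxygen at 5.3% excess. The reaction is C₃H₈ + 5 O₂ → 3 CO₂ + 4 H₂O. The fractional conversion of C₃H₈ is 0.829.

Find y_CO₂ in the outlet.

Stoichiometric O₂ = 5 × 479 = 2395 mol/s; O₂ fed = 2395 × 1.053 = 2522 mol/s.
Fuel reacted = 0.829 × 479 → ξ = 397.1 mol/s.
Outlet (n = n₀ + ν ξ):
  C₃H₈: 479 − 1(397.1) = 81.91
  O₂: 2522 − 5(397.1) = 536.5
  CO₂: 0 + 3(397.1) = 1191
  H₂O: 0 + 4(397.1) = 1588
Total out = 3398 mol/s; y_CO₂ = 1191 / 3398 = 0.3506.

0.351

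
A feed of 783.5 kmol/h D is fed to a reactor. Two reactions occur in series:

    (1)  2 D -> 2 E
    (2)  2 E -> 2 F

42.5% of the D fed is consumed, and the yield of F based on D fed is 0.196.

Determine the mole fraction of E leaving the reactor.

0.229

Conversion of D: D consumed = 2ξ₁ = 0.425 × 783.5 → ξ₁ = 166.5 kmol/h.
Yield of F: 2ξ₂ / 783.5 = 0.196 → ξ₂ = 76.78 kmol/h.
Outlet amounts (n = n₀ + Σ ν·ξ):
  D: 783.5 − 2(166.5) = 450.5
  E: 0 + 2(166.5) − 2(76.78) = 179.4
  F: 0 + 2(76.78) = 153.6
Total out = 783.5 kmol/h; y_E = 179.4 / 783.5 = 0.229.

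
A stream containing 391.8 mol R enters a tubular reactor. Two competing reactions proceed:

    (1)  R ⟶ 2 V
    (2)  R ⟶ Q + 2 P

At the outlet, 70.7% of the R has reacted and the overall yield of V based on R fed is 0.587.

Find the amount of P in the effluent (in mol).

324 mol

Yield of V: 2ξ₁ / 391.8 = 0.587 → ξ₁ = 115 mol.
Conversion of R: 1ξ₁ + 1ξ₂ = 0.707 × 391.8 = 277 → ξ₂ = 162 mol.
Outlet amounts (n = n₀ + Σ ν·ξ):
  R: 391.8 − 1(115) − 1(162) = 114.8
  V: 0 + 2(115) = 230
  Q: 0 + 1(162) = 162
  P: 0 + 2(162) = 324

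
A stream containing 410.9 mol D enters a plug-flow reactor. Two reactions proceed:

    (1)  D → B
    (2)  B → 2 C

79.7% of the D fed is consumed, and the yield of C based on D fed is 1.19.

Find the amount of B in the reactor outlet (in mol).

Conversion of D: D consumed = 1ξ₁ = 0.797 × 410.9 → ξ₁ = 327.5 mol.
Yield of C: 2ξ₂ / 410.9 = 1.19 → ξ₂ = 244.5 mol.
Outlet amounts (n = n₀ + Σ ν·ξ):
  D: 410.9 − 1(327.5) = 83.41
  B: 0 + 1(327.5) − 1(244.5) = 83
  C: 0 + 2(244.5) = 489

83 mol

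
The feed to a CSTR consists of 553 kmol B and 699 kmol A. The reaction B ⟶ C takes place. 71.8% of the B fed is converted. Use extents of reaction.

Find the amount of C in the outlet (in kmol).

397 kmol

B reacted = 0.718 × 553 = 397.1 kmol; ν_B = −1, so ξ = 397.1/1 = 397.1 kmol.
Outlet amounts (n = n₀ + ν ξ):
  B: 553 − 1(397.1) = 155.9
  C: 0 + 1(397.1) = 397.1
  A: 699 (inert)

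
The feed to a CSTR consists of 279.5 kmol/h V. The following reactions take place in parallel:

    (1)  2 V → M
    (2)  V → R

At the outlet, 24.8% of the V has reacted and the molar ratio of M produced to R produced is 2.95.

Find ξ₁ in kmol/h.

ξ₁ = 29.6 kmol/h

Conversion of V: V consumed = 0.248 × 279.5 = 69.32 kmol/h = 2ξ₁ + 1ξ₂.
Selectivity: 1ξ₁ / (1ξ₂) = 2.95 → ξ₁ = 2.95 ξ₂.
Substitute: (2·2.95 + 1) ξ₂ = 69.32 → ξ₂ = 10.05 kmol/h, ξ₁ = 29.64 kmol/h.
Outlet amounts (n = n₀ + Σ ν·ξ):
  V: 279.5 − 2(29.64) − 1(10.05) = 210.2
  M: 0 + 1(29.64) = 29.64
  R: 0 + 1(10.05) = 10.05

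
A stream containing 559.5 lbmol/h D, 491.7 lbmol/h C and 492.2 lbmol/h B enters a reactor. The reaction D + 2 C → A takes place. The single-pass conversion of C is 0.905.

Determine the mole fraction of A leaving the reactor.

0.203

C reacted = 0.905 × 491.7 = 445 lbmol/h; ν_C = −2, so ξ = 445/2 = 222.5 lbmol/h.
Outlet amounts (n = n₀ + ν ξ):
  D: 559.5 − 1(222.5) = 337
  C: 491.7 − 2(222.5) = 46.71
  A: 0 + 1(222.5) = 222.5
  B: 492.2 (inert)
Total out = 1098 lbmol/h; y_A = 222.5 / 1098 = 0.2026.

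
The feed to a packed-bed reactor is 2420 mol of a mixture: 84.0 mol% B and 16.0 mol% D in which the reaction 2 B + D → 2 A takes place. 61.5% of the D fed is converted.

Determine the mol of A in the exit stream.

D reacted = 0.615 × 387.2 = 238.1 mol; ν_D = −1, so ξ = 238.1/1 = 238.1 mol.
Outlet amounts (n = n₀ + ν ξ):
  B: 2033 − 2(238.1) = 1557
  D: 387.2 − 1(238.1) = 149.1
  A: 0 + 2(238.1) = 476.3

476 mol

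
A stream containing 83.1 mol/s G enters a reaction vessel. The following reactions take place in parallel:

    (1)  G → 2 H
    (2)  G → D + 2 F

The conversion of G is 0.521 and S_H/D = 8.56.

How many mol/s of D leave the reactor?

8.2 mol/s

Conversion of G: G consumed = 0.521 × 83.1 = 43.3 mol/s = 1ξ₁ + 1ξ₂.
Selectivity: 2ξ₁ / (1ξ₂) = 8.56 → ξ₁ = 4.28 ξ₂.
Substitute: (1·4.28 + 1) ξ₂ = 43.3 → ξ₂ = 8.2 mol/s, ξ₁ = 35.1 mol/s.
Outlet amounts (n = n₀ + Σ ν·ξ):
  G: 83.1 − 1(35.1) − 1(8.2) = 39.8
  H: 0 + 2(35.1) = 70.19
  D: 0 + 1(8.2) = 8.2
  F: 0 + 2(8.2) = 16.4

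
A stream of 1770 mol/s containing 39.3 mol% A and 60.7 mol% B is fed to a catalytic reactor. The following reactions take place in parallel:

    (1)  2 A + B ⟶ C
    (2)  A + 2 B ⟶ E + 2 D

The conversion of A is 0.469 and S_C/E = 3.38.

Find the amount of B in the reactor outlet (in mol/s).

848 mol/s

Conversion of A: A consumed = 0.469 × 695.6 = 326.2 mol/s = 2ξ₁ + 1ξ₂.
Selectivity: 1ξ₁ / (1ξ₂) = 3.38 → ξ₁ = 3.38 ξ₂.
Substitute: (2·3.38 + 1) ξ₂ = 326.2 → ξ₂ = 42.04 mol/s, ξ₁ = 142.1 mol/s.
Outlet amounts (n = n₀ + Σ ν·ξ):
  A: 695.6 − 2(142.1) − 1(42.04) = 369.4
  B: 1074 − 1(142.1) − 2(42.04) = 848.2
  C: 0 + 1(142.1) = 142.1
  E: 0 + 1(42.04) = 42.04
  D: 0 + 2(42.04) = 84.08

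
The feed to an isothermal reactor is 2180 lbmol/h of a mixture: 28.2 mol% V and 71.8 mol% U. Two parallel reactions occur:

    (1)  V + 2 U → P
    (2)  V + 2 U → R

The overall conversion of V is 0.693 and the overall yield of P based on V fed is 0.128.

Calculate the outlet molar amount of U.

Yield of P: 1ξ₁ / 614.8 = 0.128 → ξ₁ = 78.69 lbmol/h.
Conversion of V: 1ξ₁ + 1ξ₂ = 0.693 × 614.8 = 426 → ξ₂ = 347.3 lbmol/h.
Outlet amounts (n = n₀ + Σ ν·ξ):
  V: 614.8 − 1(78.69) − 1(347.3) = 188.7
  U: 1565 − 2(78.69) − 2(347.3) = 713.2
  P: 0 + 1(78.69) = 78.69
  R: 0 + 1(347.3) = 347.3

713 lbmol/h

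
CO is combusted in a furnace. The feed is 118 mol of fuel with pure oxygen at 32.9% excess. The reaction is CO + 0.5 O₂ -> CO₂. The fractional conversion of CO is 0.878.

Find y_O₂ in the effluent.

Stoichiometric O₂ = 0.5 × 118 = 59 mol; O₂ fed = 59 × 1.329 = 78.41 mol.
Fuel reacted = 0.878 × 118 → ξ = 103.6 mol.
Outlet (n = n₀ + ν ξ):
  CO: 118 − 1(103.6) = 14.4
  O₂: 78.41 − 0.5(103.6) = 26.61
  CO₂: 0 + 1(103.6) = 103.6
Total out = 144.6 mol; y_O₂ = 26.61 / 144.6 = 0.184.

0.184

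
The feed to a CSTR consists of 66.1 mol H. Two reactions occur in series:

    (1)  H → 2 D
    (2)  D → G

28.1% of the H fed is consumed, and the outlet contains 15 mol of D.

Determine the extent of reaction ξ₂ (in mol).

Conversion of H: H consumed = 1ξ₁ = 0.281 × 66.1 → ξ₁ = 18.57 mol.
D balance: n_D = 0 + 2ξ₁ − 1ξ₂ = 15 → ξ₂ = (2·18.57 − 15)/1 = 22.15 mol.
Outlet amounts (n = n₀ + Σ ν·ξ):
  H: 66.1 − 1(18.57) = 47.53
  D: 0 + 2(18.57) − 1(22.15) = 15
  G: 0 + 1(22.15) = 22.15

ξ₂ = 22.1 mol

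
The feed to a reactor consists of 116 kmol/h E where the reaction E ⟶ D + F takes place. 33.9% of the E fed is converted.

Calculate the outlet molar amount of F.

E reacted = 0.339 × 116 = 39.32 kmol/h; ν_E = −1, so ξ = 39.32/1 = 39.32 kmol/h.
Outlet amounts (n = n₀ + ν ξ):
  E: 116 − 1(39.32) = 76.68
  D: 0 + 1(39.32) = 39.32
  F: 0 + 1(39.32) = 39.32

39.3 kmol/h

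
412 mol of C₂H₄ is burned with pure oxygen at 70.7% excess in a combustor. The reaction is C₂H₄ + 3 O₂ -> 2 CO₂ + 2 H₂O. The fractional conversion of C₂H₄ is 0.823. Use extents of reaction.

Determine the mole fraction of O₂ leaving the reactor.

Stoichiometric O₂ = 3 × 412 = 1236 mol; O₂ fed = 1236 × 1.707 = 2110 mol.
Fuel reacted = 0.823 × 412 → ξ = 339.1 mol.
Outlet (n = n₀ + ν ξ):
  C₂H₄: 412 − 1(339.1) = 72.92
  O₂: 2110 − 3(339.1) = 1093
  CO₂: 0 + 2(339.1) = 678.2
  H₂O: 0 + 2(339.1) = 678.2
Total out = 2522 mol; y_O₂ = 1093 / 2522 = 0.4333.

0.433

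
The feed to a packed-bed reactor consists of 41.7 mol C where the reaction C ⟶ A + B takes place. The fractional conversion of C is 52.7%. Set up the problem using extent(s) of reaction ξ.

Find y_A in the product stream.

C reacted = 0.527 × 41.7 = 21.98 mol; ν_C = −1, so ξ = 21.98/1 = 21.98 mol.
Outlet amounts (n = n₀ + ν ξ):
  C: 41.7 − 1(21.98) = 19.72
  A: 0 + 1(21.98) = 21.98
  B: 0 + 1(21.98) = 21.98
Total out = 63.68 mol; y_A = 21.98 / 63.68 = 0.3451.

0.345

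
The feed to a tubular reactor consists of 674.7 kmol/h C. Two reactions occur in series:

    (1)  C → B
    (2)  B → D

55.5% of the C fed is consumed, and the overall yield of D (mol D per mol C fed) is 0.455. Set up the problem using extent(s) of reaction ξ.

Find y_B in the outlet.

0.1

Conversion of C: C consumed = 1ξ₁ = 0.555 × 674.7 → ξ₁ = 374.5 kmol/h.
Yield of D: 1ξ₂ / 674.7 = 0.455 → ξ₂ = 307 kmol/h.
Outlet amounts (n = n₀ + Σ ν·ξ):
  C: 674.7 − 1(374.5) = 300.2
  B: 0 + 1(374.5) − 1(307) = 67.47
  D: 0 + 1(307) = 307
Total out = 674.7 kmol/h; y_B = 67.47 / 674.7 = 0.1.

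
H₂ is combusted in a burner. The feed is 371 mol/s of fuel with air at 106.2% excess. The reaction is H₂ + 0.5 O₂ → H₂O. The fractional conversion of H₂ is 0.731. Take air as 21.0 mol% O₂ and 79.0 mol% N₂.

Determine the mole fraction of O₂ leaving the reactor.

0.12

Stoichiometric O₂ = 0.5 × 371 = 185.5 mol/s; O₂ fed = 185.5 × 2.062 = 382.5 mol/s.
N₂ fed = 382.5 × 79/21 = 1439 mol/s.
Fuel reacted = 0.731 × 371 → ξ = 271.2 mol/s.
Outlet (n = n₀ + ν ξ):
  H₂: 371 − 1(271.2) = 99.8
  O₂: 382.5 − 0.5(271.2) = 246.9
  N₂: 1439 (inert)
  H₂O: 0 + 1(271.2) = 271.2
Total out = 2057 mol/s; y_O₂ = 246.9 / 2057 = 0.12.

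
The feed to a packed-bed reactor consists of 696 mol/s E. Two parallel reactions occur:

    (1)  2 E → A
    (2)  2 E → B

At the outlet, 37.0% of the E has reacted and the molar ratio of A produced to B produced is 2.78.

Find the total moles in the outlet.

Conversion of E: E consumed = 0.37 × 696 = 257.5 mol/s = 2ξ₁ + 2ξ₂.
Selectivity: 1ξ₁ / (1ξ₂) = 2.78 → ξ₁ = 2.78 ξ₂.
Substitute: (2·2.78 + 2) ξ₂ = 257.5 → ξ₂ = 34.06 mol/s, ξ₁ = 94.7 mol/s.
Outlet amounts (n = n₀ + Σ ν·ξ):
  E: 696 − 2(94.7) − 2(34.06) = 438.5
  A: 0 + 1(94.7) = 94.7
  B: 0 + 1(34.06) = 34.06
Total out = 438.5 + 94.7 + 34.06 = 567.2 mol/s.

567 mol/s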